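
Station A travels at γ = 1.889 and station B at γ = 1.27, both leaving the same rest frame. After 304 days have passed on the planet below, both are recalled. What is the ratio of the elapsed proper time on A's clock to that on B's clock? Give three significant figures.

τ_A/τ_B = 0.672

A: γ = 1.889. B: γ = 1.27.
τ_A/τ_B = γ_B/γ_A = 1.270/1.889 = 0.6723, so τ_A/τ_B = 0.6723.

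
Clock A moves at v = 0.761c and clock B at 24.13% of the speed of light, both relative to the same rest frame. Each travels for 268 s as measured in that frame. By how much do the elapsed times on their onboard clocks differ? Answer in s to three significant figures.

|τ_A − τ_B| = 86.2 s

A: γ = 1/√(1 − 0.761²) = 1/√0.4209 = 1.541; τ_A = 268/1.541 = 173.9 s.
B: β = 0.2413; γ = 1/√(1 − 0.2413²) = 1/√0.9418 = 1.030; τ_B = 268/1.030 = 260.1 s.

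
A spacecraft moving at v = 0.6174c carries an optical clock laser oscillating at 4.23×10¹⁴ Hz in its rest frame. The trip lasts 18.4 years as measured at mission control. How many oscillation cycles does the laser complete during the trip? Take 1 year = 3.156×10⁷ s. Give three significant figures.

γ = 1/√(1 − 0.6174²) = 1/√0.6188 = 1.271
The oscillator's own cycle count is N = f × τ where τ is the proper time aboard the spacecraft. τ = Δt/γ = 18.4/1.271 = 14.47 years = 4.568×10⁸ s.
N = 4.23×10¹⁴ × 4.568×10⁸ = 1.932×10²³.

N = 1.93×10²³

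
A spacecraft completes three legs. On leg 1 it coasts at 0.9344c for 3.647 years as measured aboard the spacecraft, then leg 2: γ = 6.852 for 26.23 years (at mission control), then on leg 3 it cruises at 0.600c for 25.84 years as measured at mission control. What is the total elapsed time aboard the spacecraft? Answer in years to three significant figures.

Leg 1: 3.647 years is already measured aboard the spacecraft.
Leg 2: γ = 6.852; τ_2 = 26.23/6.852 = 3.828 years.
Leg 3: γ = 1/√(1 − 0.600²) = 5/4 = 1.250; τ_3 = 25.84/1.250 = 20.67 years.
Total: 3.647 + 3.828 + 20.67 years.

τ = 28.1 years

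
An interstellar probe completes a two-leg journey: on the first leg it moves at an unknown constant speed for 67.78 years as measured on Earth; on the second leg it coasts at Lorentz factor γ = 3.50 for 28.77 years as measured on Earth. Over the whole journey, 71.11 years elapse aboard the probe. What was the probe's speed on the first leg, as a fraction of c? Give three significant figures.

β = 0.373

Leg 1: speed unknown; τ_1 = 67.78/γ_1.
Leg 2: γ = 3.50; τ_2 = 28.77/3.500 = 8.220 years.
Total proper time: τ_1 + 8.220 = 71.11, so τ_1 = 71.11 − 8.220 = 62.89 years.
γ_1 = 67.78/62.89 = 1.078; β = √(1 − 1/γ²) = √0.1391.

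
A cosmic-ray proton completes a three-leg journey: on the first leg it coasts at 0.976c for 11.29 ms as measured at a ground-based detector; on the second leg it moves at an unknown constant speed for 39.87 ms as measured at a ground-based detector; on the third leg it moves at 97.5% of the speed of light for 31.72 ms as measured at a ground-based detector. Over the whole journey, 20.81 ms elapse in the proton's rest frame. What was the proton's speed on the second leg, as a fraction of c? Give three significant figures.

Leg 1: γ = 1/√(1 − 0.976²) = 1/√0.04742 = 4.592; τ_1 = 11.29/4.592 = 2.459 ms.
Leg 2: speed unknown; τ_2 = 39.87/γ_2.
Leg 3: β = 0.975; γ = 1/√(1 − 0.975²) = 1/√0.04938 = 4.500; τ_3 = 31.72/4.500 = 7.048 ms.
Total proper time: 2.459 + τ_2 + 7.048 = 20.81, so τ_2 = 20.81 − 9.507 = 11.30 ms.
γ_2 = 39.87/11.30 = 3.527; β = √(1 − 1/γ²) = √0.9196.

β = 0.959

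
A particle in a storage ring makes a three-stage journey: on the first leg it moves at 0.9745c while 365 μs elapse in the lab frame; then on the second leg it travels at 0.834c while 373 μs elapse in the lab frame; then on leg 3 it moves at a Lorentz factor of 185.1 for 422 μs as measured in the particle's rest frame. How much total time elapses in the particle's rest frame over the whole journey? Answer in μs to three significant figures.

Leg 1: γ = 1/√(1 − 0.9745²) = 1/√0.05035 = 4.457; τ_1 = 365/4.457 = 81.90 μs.
Leg 2: γ = 1/√(1 − 0.834²) = 1/√0.3044 = 1.812; τ_2 = 373/1.812 = 205.8 μs.
Leg 3: 422 μs is already measured in the particle's rest frame.
Total: 81.90 + 205.8 + 422.0 μs.

τ = 710 μs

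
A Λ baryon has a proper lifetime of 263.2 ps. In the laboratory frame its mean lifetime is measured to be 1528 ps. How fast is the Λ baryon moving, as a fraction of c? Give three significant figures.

γ = Δt/τ₀ = 1528/263.2 = 5.805
β = √(1 − 1/γ²) = √(1 − 0.02967) = √0.9703

β = 0.985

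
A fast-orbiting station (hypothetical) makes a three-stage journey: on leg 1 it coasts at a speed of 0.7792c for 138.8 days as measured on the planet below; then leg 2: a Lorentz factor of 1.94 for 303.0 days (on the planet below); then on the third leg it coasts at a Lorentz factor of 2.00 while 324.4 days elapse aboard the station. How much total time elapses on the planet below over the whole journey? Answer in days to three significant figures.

Δt = 1090 days

Leg 1: 138.8 days is already measured on the planet below.
Leg 2: 303.0 days is already measured on the planet below.
Leg 3: γ = 2.00; Δt_3 = 2.000 × 324.4 = 648.8 days.
Total: 138.8 + 303.0 + 648.8 days.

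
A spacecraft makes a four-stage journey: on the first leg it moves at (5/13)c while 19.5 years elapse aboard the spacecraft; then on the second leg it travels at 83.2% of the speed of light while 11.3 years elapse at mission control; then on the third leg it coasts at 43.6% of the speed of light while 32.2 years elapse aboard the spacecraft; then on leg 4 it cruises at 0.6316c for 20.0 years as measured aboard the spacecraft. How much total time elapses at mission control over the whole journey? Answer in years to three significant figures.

Leg 1: γ = 1/√(1 − (5/13)²) = 13/12 ≈ 1.083; Δt_1 = 1.083 × 19.5 = 21.12 years.
Leg 2: 11.3 years is already measured at mission control.
Leg 3: β = 0.436; γ = 1/√(1 − 0.436²) = 1/√0.8099 = 1.111; Δt_3 = 1.111 × 32.2 = 35.78 years.
Leg 4: γ = 1/√(1 − 0.6316²) = 1/√0.6011 = 1.290; Δt_4 = 1.290 × 20.0 = 25.80 years.
Total: 21.12 + 11.30 + 35.78 + 25.80 years.

Δt = 94.0 years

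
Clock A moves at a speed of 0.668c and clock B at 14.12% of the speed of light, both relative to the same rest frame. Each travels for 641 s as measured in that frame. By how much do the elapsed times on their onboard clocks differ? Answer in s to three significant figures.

A: γ = 1/√(1 − 0.668²) = 1/√0.5538 = 1.344; τ_A = 641/1.344 = 477.0 s.
B: β = 0.1412; γ = 1/√(1 − 0.1412²) = 1/√0.9801 = 1.010; τ_B = 641/1.010 = 634.6 s.

|τ_A − τ_B| = 158 s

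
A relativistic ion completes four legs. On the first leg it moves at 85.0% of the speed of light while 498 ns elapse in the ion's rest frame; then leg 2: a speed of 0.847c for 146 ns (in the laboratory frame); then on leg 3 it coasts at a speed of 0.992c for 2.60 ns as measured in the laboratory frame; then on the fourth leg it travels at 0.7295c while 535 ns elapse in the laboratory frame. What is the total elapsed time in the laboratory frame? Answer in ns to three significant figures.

Leg 1: β = 0.850; γ = 1/√(1 − 0.850²) = 1/√0.2775 = 1.898; Δt_1 = 1.898 × 498 = 945.4 ns.
Leg 2: 146 ns is already measured in the laboratory frame.
Leg 3: 2.60 ns is already measured in the laboratory frame.
Leg 4: 535 ns is already measured in the laboratory frame.
Total: 945.4 + 146.0 + 2.600 + 535.0 ns.

Δt = 1630 ns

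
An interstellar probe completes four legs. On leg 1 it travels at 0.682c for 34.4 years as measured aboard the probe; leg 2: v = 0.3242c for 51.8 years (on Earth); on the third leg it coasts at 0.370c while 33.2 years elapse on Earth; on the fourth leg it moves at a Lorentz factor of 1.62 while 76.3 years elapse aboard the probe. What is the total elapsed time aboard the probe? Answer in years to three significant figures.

Leg 1: 34.4 years is already measured aboard the probe.
Leg 2: γ = 1/√(1 − 0.3242²) = 1/√0.8949 = 1.057; τ_2 = 51.8/1.057 = 49.00 years.
Leg 3: γ = 1/√(1 − 0.370²) = 1/√0.8631 = 1.076; τ_3 = 33.2/1.076 = 30.84 years.
Leg 4: 76.3 years is already measured aboard the probe.
Total: 34.40 + 49.00 + 30.84 + 76.30 years.

τ = 191 years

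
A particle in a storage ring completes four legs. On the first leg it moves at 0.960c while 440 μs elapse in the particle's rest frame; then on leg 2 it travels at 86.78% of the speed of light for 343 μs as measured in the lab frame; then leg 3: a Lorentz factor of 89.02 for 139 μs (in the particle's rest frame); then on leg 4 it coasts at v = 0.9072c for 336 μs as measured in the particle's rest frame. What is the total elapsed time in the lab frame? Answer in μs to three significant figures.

Δt = 1.51×10⁴ μs

Leg 1: γ = 1/√(1 − 0.960²) = 25/7 ≈ 3.571; Δt_1 = 3.571 × 440 = 1571 μs.
Leg 2: 343 μs is already measured in the lab frame.
Leg 3: γ = 89.02; Δt_3 = 89.02 × 139 = 1.237×10⁴ μs.
Leg 4: γ = 1/√(1 − 0.9072²) = 1/√0.1770 = 2.377; Δt_4 = 2.377 × 336 = 798.7 μs.
Total: 1571 + 343.0 + 1.237×10⁴ + 798.7 μs.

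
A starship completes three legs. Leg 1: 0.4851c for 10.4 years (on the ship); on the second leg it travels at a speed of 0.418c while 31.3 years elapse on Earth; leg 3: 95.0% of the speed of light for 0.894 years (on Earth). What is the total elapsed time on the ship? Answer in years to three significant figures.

τ = 39.1 years

Leg 1: 10.4 years is already measured on the ship.
Leg 2: γ = 1/√(1 − 0.418²) = 1/√0.8253 = 1.101; τ_2 = 31.3/1.101 = 28.43 years.
Leg 3: β = 0.950; γ = 1/√(1 − 0.950²) = 1/√0.09750 = 3.203; τ_3 = 0.894/3.203 = 0.2792 years.
Total: 10.40 + 28.43 + 0.2792 years.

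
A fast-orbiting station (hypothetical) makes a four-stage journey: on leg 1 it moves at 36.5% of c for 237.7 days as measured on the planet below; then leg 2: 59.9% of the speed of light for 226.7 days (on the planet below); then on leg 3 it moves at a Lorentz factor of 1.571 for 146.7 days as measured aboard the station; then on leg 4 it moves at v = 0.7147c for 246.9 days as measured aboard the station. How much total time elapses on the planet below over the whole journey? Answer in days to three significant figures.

Leg 1: 237.7 days is already measured on the planet below.
Leg 2: 226.7 days is already measured on the planet below.
Leg 3: γ = 1.571; Δt_3 = 1.571 × 146.7 = 230.5 days.
Leg 4: γ = 1/√(1 − 0.7147²) = 1/√0.4892 = 1.430; Δt_4 = 1.430 × 246.9 = 353.0 days.
Total: 237.7 + 226.7 + 230.5 + 353.0 days.

Δt = 1050 days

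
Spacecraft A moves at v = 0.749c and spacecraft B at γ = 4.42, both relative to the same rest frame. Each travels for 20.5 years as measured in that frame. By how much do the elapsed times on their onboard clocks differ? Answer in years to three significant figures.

|τ_A − τ_B| = 8.94 years

A: γ = 1/√(1 − 0.749²) = 1/√0.4390 = 1.509; τ_A = 20.5/1.509 = 13.58 years.
B: γ = 4.42; τ_B = 20.5/4.420 = 4.638 years.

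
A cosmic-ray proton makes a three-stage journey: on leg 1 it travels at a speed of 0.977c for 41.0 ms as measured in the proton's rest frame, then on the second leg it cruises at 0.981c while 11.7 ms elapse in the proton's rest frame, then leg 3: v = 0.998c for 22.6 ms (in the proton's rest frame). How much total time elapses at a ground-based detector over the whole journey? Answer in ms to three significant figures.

Leg 1: γ = 1/√(1 − 0.977²) = 1/√0.04547 = 4.690; Δt_1 = 4.690 × 41.0 = 192.3 ms.
Leg 2: γ = 1/√(1 − 0.981²) = 1/√0.03764 = 5.154; Δt_2 = 5.154 × 11.7 = 60.31 ms.
Leg 3: γ = 1/√(1 − 0.998²) = 1/√0.003996 = 15.82; Δt_3 = 15.82 × 22.6 = 357.5 ms.
Total: 192.3 + 60.31 + 357.5 ms.

Δt = 610 ms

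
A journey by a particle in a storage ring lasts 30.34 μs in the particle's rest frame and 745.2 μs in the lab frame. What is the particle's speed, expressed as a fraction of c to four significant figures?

The proper time is measured in the particle's rest frame (both events occur at the particle's location); Δt is measured in the lab frame. γ = Δt/τ = 745.2/30.34 = 24.56.
β = √(1 − 1/γ²) = √(1 − 0.001658) = √0.9983

β = 0.9992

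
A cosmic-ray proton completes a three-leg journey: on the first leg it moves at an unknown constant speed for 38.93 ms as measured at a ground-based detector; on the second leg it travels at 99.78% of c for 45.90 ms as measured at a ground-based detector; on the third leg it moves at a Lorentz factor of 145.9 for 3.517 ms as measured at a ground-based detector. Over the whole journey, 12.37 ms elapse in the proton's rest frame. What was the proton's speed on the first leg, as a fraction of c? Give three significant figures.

Leg 1: speed unknown; τ_1 = 38.93/γ_1.
Leg 2: β = 0.9978; γ = 1/√(1 − 0.9978²) = 1/√0.004395 = 15.08; τ_2 = 45.90/15.08 = 3.043 ms.
Leg 3: γ = 145.9; τ_3 = 3.517/145.9 = 0.02411 ms.
Total proper time: τ_1 + 3.043 + 0.02411 = 12.37, so τ_1 = 12.37 − 3.067 = 9.303 ms.
γ_1 = 38.93/9.303 = 4.185; β = √(1 − 1/γ²) = √0.9429.

β = 0.971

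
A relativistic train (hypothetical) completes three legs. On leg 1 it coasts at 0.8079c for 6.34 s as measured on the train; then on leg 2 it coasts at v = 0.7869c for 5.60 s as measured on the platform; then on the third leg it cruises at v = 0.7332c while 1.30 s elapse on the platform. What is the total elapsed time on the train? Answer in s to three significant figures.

Leg 1: 6.34 s is already measured on the train.
Leg 2: γ = 1/√(1 − 0.7869²) = 1/√0.3808 = 1.621; τ_2 = 5.60/1.621 = 3.456 s.
Leg 3: γ = 1/√(1 − 0.7332²) = 1/√0.4624 = 1.471; τ_3 = 1.30/1.471 = 0.8840 s.
Total: 6.340 + 3.456 + 0.8840 s.

τ = 10.7 s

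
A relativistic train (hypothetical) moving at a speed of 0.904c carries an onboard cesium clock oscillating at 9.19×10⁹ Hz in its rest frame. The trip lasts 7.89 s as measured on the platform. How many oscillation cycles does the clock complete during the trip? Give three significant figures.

γ = 1/√(1 − 0.904²) = 1/√0.1828 = 2.339
The oscillator's own cycle count is N = f × τ where τ is the proper time on the train. τ = Δt/γ = 7.89/2.339 = 3.373 s = 3.373×10⁰ s.
N = 9.19×10⁹ × 3.373×10⁰ = 3.100×10¹⁰.

N = 3.10×10¹⁰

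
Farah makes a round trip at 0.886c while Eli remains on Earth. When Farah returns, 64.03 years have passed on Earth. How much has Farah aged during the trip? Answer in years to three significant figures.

τ = 29.7 years

γ = 1/√(1 − 0.886²) = 1/√0.2150 = 2.157
Farah's clock measures proper time along the trip: τ = Δt/γ = 64.03/2.157 years.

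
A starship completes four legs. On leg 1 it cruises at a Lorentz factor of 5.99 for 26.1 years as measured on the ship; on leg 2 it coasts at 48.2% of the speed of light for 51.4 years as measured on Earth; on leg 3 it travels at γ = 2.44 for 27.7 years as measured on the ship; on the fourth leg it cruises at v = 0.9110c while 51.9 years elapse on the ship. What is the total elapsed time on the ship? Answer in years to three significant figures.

τ = 151 years

Leg 1: 26.1 years is already measured on the ship.
Leg 2: β = 0.482; γ = 1/√(1 − 0.482²) = 1/√0.7677 = 1.141; τ_2 = 51.4/1.141 = 45.04 years.
Leg 3: 27.7 years is already measured on the ship.
Leg 4: 51.9 years is already measured on the ship.
Total: 26.10 + 45.04 + 27.70 + 51.90 years.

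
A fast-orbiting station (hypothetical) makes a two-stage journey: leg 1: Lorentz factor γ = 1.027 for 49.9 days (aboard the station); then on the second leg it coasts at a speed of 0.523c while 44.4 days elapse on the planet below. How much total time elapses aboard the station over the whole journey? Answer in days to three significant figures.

Leg 1: 49.9 days is already measured aboard the station.
Leg 2: γ = 1/√(1 − 0.523²) = 1/√0.7265 = 1.173; τ_2 = 44.4/1.173 = 37.84 days.
Total: 49.90 + 37.84 days.

τ = 87.7 days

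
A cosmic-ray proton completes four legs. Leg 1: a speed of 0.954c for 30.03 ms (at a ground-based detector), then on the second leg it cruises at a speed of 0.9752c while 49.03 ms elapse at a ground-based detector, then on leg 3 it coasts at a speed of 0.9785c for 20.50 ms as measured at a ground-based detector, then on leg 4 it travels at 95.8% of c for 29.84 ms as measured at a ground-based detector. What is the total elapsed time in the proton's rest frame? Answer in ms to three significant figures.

Leg 1: γ = 1/√(1 − 0.954²) = 1/√0.08988 = 3.335; τ_1 = 30.03/3.335 = 9.003 ms.
Leg 2: γ = 1/√(1 − 0.9752²) = 1/√0.04898 = 4.518; τ_2 = 49.03/4.518 = 10.85 ms.
Leg 3: γ = 1/√(1 − 0.9785²) = 1/√0.04254 = 4.849; τ_3 = 20.50/4.849 = 4.228 ms.
Leg 4: β = 0.958; γ = 1/√(1 − 0.958²) = 1/√0.08224 = 3.487; τ_4 = 29.84/3.487 = 8.557 ms.
Total: 9.003 + 10.85 + 4.228 + 8.557 ms.

τ = 32.6 ms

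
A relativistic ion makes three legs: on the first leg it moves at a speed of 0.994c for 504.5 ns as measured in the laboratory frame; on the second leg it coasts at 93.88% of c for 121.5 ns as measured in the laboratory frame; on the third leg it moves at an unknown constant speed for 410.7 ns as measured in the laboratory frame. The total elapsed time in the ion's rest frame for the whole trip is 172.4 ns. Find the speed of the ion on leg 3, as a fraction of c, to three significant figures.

β = 0.983

Leg 1: γ = 1/√(1 − 0.994²) = 1/√0.01196 = 9.142; τ_1 = 504.5/9.142 = 55.18 ns.
Leg 2: β = 0.9388; γ = 1/√(1 − 0.9388²) = 1/√0.1187 = 2.903; τ_2 = 121.5/2.903 = 41.85 ns.
Leg 3: speed unknown; τ_3 = 410.7/γ_3.
Total proper time: 55.18 + 41.85 + τ_3 = 172.4, so τ_3 = 172.4 − 97.03 = 75.37 ns.
γ_3 = 410.7/75.37 = 5.449; β = √(1 − 1/γ²) = √0.9663.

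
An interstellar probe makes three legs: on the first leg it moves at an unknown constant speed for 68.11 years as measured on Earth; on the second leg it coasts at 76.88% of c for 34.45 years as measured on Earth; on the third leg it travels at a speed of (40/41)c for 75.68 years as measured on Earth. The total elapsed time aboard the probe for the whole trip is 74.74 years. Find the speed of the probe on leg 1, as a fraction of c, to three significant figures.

Leg 1: speed unknown; τ_1 = 68.11/γ_1.
Leg 2: β = 0.7688; γ = 1/√(1 − 0.7688²) = 1/√0.4089 = 1.564; τ_2 = 34.45/1.564 = 22.03 years.
Leg 3: γ = 1/√(1 − (40/41)²) = 41/9 ≈ 4.556; τ_3 = 75.68/4.556 = 16.61 years.
Total proper time: τ_1 + 22.03 + 16.61 = 74.74, so τ_1 = 74.74 − 38.64 = 36.10 years.
γ_1 = 68.11/36.10 = 1.887; β = √(1 − 1/γ²) = √0.7191.

β = 0.848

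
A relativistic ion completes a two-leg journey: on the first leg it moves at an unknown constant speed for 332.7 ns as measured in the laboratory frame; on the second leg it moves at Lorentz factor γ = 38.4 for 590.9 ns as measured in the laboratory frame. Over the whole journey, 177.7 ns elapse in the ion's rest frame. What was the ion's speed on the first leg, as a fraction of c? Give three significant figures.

Leg 1: speed unknown; τ_1 = 332.7/γ_1.
Leg 2: γ = 38.4; τ_2 = 590.9/38.40 = 15.39 ns.
Total proper time: τ_1 + 15.39 = 177.7, so τ_1 = 177.7 − 15.39 = 162.3 ns.
γ_1 = 332.7/162.3 = 2.050; β = √(1 − 1/γ²) = √0.7620.

β = 0.873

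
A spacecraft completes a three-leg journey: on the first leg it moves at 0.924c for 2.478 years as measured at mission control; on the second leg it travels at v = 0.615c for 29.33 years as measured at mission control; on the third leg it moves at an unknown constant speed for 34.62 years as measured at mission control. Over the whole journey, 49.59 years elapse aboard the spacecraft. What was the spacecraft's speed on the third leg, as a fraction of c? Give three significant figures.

β = 0.676

Leg 1: γ = 1/√(1 − 0.924²) = 1/√0.1462 = 2.615; τ_1 = 2.478/2.615 = 0.9476 years.
Leg 2: γ = 1/√(1 − 0.615²) = 1/√0.6218 = 1.268; τ_2 = 29.33/1.268 = 23.13 years.
Leg 3: speed unknown; τ_3 = 34.62/γ_3.
Total proper time: 0.9476 + 23.13 + τ_3 = 49.59, so τ_3 = 49.59 − 24.08 = 25.51 years.
γ_3 = 34.62/25.51 = 1.357; β = √(1 − 1/γ²) = √0.4568.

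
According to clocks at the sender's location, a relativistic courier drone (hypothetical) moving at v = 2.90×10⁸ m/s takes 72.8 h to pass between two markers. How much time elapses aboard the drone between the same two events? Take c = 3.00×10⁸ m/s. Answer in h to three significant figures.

β = 2.90×10⁸/3.00×10⁸ = 0.9667; γ = 1/√(1 − 0.9667²) = 3.906
The interval measured at the sender's location is the dilated one; the clock aboard the drone measures the proper time τ = Δt/γ = 72.8/3.906 h.

τ = 18.6 h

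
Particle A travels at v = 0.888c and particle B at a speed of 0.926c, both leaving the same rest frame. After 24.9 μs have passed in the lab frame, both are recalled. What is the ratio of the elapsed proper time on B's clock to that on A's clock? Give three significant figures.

τ_B/τ_A = 0.821

A: γ = 1/√(1 − 0.888²) = 1/√0.2115 = 2.175. B: γ = 1/√(1 − 0.926²) = 1/√0.1425 = 2.649.
τ_A/τ_B = γ_B/γ_A = 2.649/2.175 = 1.218, so τ_B/τ_A = 0.8210.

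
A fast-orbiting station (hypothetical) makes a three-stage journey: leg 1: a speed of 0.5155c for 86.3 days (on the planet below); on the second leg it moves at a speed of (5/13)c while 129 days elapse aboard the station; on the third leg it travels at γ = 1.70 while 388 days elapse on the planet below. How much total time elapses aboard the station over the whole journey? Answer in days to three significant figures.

Leg 1: γ = 1/√(1 − 0.5155²) = 1/√0.7343 = 1.167; τ_1 = 86.3/1.167 = 73.95 days.
Leg 2: 129 days is already measured aboard the station.
Leg 3: γ = 1.70; τ_3 = 388/1.700 = 228.2 days.
Total: 73.95 + 129.0 + 228.2 days.

τ = 431 days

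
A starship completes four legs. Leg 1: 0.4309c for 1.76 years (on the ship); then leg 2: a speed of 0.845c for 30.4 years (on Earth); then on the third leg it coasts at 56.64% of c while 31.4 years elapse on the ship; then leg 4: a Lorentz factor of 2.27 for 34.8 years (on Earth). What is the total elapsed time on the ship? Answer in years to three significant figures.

τ = 64.7 years

Leg 1: 1.76 years is already measured on the ship.
Leg 2: γ = 1/√(1 − 0.845²) = 1/√0.2860 = 1.870; τ_2 = 30.4/1.870 = 16.26 years.
Leg 3: 31.4 years is already measured on the ship.
Leg 4: γ = 2.27; τ_4 = 34.8/2.270 = 15.33 years.
Total: 1.760 + 16.26 + 31.40 + 15.33 years.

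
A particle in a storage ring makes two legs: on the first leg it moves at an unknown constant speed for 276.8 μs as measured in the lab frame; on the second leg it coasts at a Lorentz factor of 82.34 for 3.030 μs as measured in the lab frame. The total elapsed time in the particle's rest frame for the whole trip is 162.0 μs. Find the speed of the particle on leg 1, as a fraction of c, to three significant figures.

β = 0.811

Leg 1: speed unknown; τ_1 = 276.8/γ_1.
Leg 2: γ = 82.34; τ_2 = 3.030/82.34 = 0.03680 μs.
Total proper time: τ_1 + 0.03680 = 162.0, so τ_1 = 162.0 − 0.03680 = 162.0 μs.
γ_1 = 276.8/162.0 = 1.709; β = √(1 − 1/γ²) = √0.6576.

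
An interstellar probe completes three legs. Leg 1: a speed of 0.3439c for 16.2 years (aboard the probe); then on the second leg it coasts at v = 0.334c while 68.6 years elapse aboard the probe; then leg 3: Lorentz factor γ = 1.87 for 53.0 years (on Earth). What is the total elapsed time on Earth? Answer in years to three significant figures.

Δt = 143 years

Leg 1: γ = 1/√(1 − 0.3439²) = 1/√0.8817 = 1.065; Δt_1 = 1.065 × 16.2 = 17.25 years.
Leg 2: γ = 1/√(1 − 0.334²) = 1/√0.8884 = 1.061; Δt_2 = 1.061 × 68.6 = 72.78 years.
Leg 3: 53.0 years is already measured on Earth.
Total: 17.25 + 72.78 + 53.00 years.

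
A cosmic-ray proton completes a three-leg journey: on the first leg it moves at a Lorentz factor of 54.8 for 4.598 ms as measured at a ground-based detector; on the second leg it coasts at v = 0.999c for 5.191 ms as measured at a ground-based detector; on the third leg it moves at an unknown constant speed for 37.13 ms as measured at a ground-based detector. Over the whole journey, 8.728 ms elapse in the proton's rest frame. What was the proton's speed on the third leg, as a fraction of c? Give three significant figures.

β = 0.974

Leg 1: γ = 54.8; τ_1 = 4.598/54.80 = 0.08391 ms.
Leg 2: γ = 1/√(1 − 0.999²) = 1/√0.001999 = 22.37; τ_2 = 5.191/22.37 = 0.2321 ms.
Leg 3: speed unknown; τ_3 = 37.13/γ_3.
Total proper time: 0.08391 + 0.2321 + τ_3 = 8.728, so τ_3 = 8.728 − 0.3160 = 8.412 ms.
γ_3 = 37.13/8.412 = 4.414; β = √(1 − 1/γ²) = √0.9487.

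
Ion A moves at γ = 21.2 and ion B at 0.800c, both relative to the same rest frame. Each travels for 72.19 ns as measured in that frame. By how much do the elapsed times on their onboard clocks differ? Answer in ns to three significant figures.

A: γ = 21.2; τ_A = 72.19/21.20 = 3.405 ns.
B: γ = 1/√(1 − 0.800²) = 5/3 ≈ 1.667; τ_B = 72.19/1.667 = 43.31 ns.

|τ_A − τ_B| = 39.9 ns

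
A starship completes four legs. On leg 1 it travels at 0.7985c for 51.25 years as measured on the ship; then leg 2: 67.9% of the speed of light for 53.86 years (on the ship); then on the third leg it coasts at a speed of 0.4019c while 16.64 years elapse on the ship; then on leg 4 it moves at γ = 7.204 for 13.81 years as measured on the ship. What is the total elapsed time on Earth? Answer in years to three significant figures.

Δt = 276 years

Leg 1: γ = 1/√(1 − 0.7985²) = 1/√0.3624 = 1.661; Δt_1 = 1.661 × 51.25 = 85.13 years.
Leg 2: β = 0.679; γ = 1/√(1 − 0.679²) = 1/√0.5390 = 1.362; Δt_2 = 1.362 × 53.86 = 73.36 years.
Leg 3: γ = 1/√(1 − 0.4019²) = 1/√0.8385 = 1.092; Δt_3 = 1.092 × 16.64 = 18.17 years.
Leg 4: γ = 7.204; Δt_4 = 7.204 × 13.81 = 99.49 years.
Total: 85.13 + 73.36 + 18.17 + 99.49 years.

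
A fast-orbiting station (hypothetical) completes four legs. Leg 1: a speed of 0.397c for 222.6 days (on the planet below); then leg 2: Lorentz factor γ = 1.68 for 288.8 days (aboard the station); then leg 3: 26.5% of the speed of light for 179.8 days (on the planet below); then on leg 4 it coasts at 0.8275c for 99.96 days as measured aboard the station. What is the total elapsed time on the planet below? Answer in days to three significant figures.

Δt = 1070 days

Leg 1: 222.6 days is already measured on the planet below.
Leg 2: γ = 1.68; Δt_2 = 1.680 × 288.8 = 485.2 days.
Leg 3: 179.8 days is already measured on the planet below.
Leg 4: γ = 1/√(1 − 0.8275²) = 1/√0.3152 = 1.781; Δt_4 = 1.781 × 99.96 = 178.0 days.
Total: 222.6 + 485.2 + 179.8 + 178.0 days.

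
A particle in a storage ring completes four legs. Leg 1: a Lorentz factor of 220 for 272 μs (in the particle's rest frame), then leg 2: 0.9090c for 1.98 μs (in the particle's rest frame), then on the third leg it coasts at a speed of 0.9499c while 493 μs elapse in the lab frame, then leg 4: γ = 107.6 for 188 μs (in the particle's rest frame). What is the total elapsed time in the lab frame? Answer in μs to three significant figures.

Δt = 8.06×10⁴ μs

Leg 1: γ = 220; Δt_1 = 220.0 × 272 = 5.984×10⁴ μs.
Leg 2: γ = 1/√(1 − 0.9090²) = 1/√0.1737 = 2.399; Δt_2 = 2.399 × 1.98 = 4.751 μs.
Leg 3: 493 μs is already measured in the lab frame.
Leg 4: γ = 107.6; Δt_4 = 107.6 × 188 = 2.023×10⁴ μs.
Total: 5.984×10⁴ + 4.751 + 493.0 + 2.023×10⁴ μs.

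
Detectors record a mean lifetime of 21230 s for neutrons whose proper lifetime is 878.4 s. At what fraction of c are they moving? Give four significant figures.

γ = Δt/τ₀ = 21230/878.4 = 24.17
β = √(1 − 1/γ²) = √(1 − 0.001712) = √0.9983

v = 0.9991c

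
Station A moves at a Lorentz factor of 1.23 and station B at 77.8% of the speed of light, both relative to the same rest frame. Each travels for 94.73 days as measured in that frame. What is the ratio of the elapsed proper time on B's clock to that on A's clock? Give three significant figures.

A: γ = 1.23. B: β = 0.778; γ = 1/√(1 − 0.778²) = 1/√0.3947 = 1.592.
τ_A/τ_B = γ_B/γ_A = 1.592/1.230 = 1.294, so τ_B/τ_A = 0.7728.

τ_B/τ_A = 0.773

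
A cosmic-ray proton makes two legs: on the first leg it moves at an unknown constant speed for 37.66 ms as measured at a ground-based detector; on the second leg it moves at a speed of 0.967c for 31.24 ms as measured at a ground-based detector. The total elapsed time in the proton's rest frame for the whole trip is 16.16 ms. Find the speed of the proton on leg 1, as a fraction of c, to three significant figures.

Leg 1: speed unknown; τ_1 = 37.66/γ_1.
Leg 2: γ = 1/√(1 − 0.967²) = 1/√0.06491 = 3.925; τ_2 = 31.24/3.925 = 7.959 ms.
Total proper time: τ_1 + 7.959 = 16.16, so τ_1 = 16.16 − 7.959 = 8.201 ms.
γ_1 = 37.66/8.201 = 4.592; β = √(1 − 1/γ²) = √0.9526.

β = 0.976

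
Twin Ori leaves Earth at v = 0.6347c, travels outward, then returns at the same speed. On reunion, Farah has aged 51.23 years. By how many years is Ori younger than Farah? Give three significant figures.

γ = 1/√(1 − 0.6347²) = 1/√0.5972 = 1.294
Ori's elapsed proper time: τ = 51.23/1.294 = 39.59 years.
Age gap = Δt − τ = 51.23 − 39.59 years.

Δt − τ = 11.6 years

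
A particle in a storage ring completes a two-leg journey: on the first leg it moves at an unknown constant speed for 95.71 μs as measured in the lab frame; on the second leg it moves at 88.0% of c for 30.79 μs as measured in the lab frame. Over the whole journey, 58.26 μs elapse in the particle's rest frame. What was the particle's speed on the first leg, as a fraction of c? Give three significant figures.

β = 0.890

Leg 1: speed unknown; τ_1 = 95.71/γ_1.
Leg 2: β = 0.880; γ = 1/√(1 − 0.880²) = 1/√0.2256 = 2.105; τ_2 = 30.79/2.105 = 14.62 μs.
Total proper time: τ_1 + 14.62 = 58.26, so τ_1 = 58.26 − 14.62 = 43.64 μs.
γ_1 = 95.71/43.64 = 2.193; β = √(1 − 1/γ²) = √0.7921.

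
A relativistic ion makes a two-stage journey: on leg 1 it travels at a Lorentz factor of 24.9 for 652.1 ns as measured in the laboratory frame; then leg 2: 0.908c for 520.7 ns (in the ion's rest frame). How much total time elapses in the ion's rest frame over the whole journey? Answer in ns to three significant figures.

Leg 1: γ = 24.9; τ_1 = 652.1/24.90 = 26.19 ns.
Leg 2: 520.7 ns is already measured in the ion's rest frame.
Total: 26.19 + 520.7 ns.

τ = 547 ns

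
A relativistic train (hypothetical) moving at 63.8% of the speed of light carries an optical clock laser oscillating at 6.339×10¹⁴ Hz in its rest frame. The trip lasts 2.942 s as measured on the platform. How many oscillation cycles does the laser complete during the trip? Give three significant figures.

β = 0.638; γ = 1/√(1 − 0.638²) = 1/√0.5930 = 1.299
The oscillator's own cycle count is N = f × τ where τ is the proper time on the train. τ = Δt/γ = 2.942/1.299 = 2.265 s = 2.265×10⁰ s.
N = 6.339×10¹⁴ × 2.265×10⁰ = 1.436×10¹⁵.

N = 1.44×10¹⁵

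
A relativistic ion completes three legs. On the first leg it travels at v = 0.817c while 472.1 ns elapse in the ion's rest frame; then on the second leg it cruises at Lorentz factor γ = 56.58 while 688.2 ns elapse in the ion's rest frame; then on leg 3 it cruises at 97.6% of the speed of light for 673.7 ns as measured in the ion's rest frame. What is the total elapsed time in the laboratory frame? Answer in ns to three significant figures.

Leg 1: γ = 1/√(1 − 0.817²) = 1/√0.3325 = 1.734; Δt_1 = 1.734 × 472.1 = 818.7 ns.
Leg 2: γ = 56.58; Δt_2 = 56.58 × 688.2 = 3.894×10⁴ ns.
Leg 3: β = 0.976; γ = 1/√(1 − 0.976²) = 1/√0.04742 = 4.592; Δt_3 = 4.592 × 673.7 = 3094 ns.
Total: 818.7 + 3.894×10⁴ + 3094 ns.

Δt = 4.29×10⁴ ns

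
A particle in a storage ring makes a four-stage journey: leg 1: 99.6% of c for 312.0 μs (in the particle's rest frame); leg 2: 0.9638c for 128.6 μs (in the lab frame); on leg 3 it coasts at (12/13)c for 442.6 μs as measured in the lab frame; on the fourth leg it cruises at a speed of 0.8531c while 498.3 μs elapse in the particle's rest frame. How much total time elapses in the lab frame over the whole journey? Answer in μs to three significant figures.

Leg 1: β = 0.996; γ = 1/√(1 − 0.996²) = 1/√0.007984 = 11.19; Δt_1 = 11.19 × 312.0 = 3492 μs.
Leg 2: 128.6 μs is already measured in the lab frame.
Leg 3: 442.6 μs is already measured in the lab frame.
Leg 4: γ = 1/√(1 − 0.8531²) = 1/√0.2722 = 1.917; Δt_4 = 1.917 × 498.3 = 955.1 μs.
Total: 3492 + 128.6 + 442.6 + 955.1 μs.

Δt = 5020 μs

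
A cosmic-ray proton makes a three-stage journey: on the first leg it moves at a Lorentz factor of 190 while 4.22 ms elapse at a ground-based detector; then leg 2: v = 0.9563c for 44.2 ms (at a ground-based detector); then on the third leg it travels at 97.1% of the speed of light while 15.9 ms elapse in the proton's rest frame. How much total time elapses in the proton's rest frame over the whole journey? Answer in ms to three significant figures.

Leg 1: γ = 190; τ_1 = 4.22/190.0 = 0.02221 ms.
Leg 2: γ = 1/√(1 − 0.9563²) = 1/√0.08549 = 3.420; τ_2 = 44.2/3.420 = 12.92 ms.
Leg 3: 15.9 ms is already measured in the proton's rest frame.
Total: 0.02221 + 12.92 + 15.90 ms.

τ = 28.8 ms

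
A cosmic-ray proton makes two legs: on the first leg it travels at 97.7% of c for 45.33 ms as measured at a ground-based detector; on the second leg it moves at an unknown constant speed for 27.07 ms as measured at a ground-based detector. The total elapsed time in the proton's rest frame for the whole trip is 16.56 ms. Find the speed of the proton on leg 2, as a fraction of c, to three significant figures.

β = 0.967

Leg 1: β = 0.977; γ = 1/√(1 − 0.977²) = 1/√0.04547 = 4.690; τ_1 = 45.33/4.690 = 9.666 ms.
Leg 2: speed unknown; τ_2 = 27.07/γ_2.
Total proper time: 9.666 + τ_2 = 16.56, so τ_2 = 16.56 − 9.666 = 6.894 ms.
γ_2 = 27.07/6.894 = 3.927; β = √(1 − 1/γ²) = √0.9351.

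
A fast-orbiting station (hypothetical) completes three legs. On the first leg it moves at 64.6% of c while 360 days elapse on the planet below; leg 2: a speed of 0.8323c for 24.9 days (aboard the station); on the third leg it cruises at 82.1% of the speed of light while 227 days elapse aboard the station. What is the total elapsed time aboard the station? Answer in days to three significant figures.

Leg 1: β = 0.646; γ = 1/√(1 − 0.646²) = 1/√0.5827 = 1.310; τ_1 = 360/1.310 = 274.8 days.
Leg 2: 24.9 days is already measured aboard the station.
Leg 3: 227 days is already measured aboard the station.
Total: 274.8 + 24.90 + 227.0 days.

τ = 527 days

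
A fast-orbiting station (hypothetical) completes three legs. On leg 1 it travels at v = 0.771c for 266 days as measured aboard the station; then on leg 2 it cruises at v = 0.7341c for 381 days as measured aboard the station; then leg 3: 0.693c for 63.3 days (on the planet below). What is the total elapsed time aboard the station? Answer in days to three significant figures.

Leg 1: 266 days is already measured aboard the station.
Leg 2: 381 days is already measured aboard the station.
Leg 3: γ = 1/√(1 − 0.693²) = 1/√0.5198 = 1.387; τ_3 = 63.3/1.387 = 45.64 days.
Total: 266.0 + 381.0 + 45.64 days.

τ = 693 days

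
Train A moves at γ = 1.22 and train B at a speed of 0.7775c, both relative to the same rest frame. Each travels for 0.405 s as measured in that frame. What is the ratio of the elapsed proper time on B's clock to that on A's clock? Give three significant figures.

τ_B/τ_A = 0.767

A: γ = 1.22. B: γ = 1/√(1 − 0.7775²) = 1/√0.3955 = 1.590.
τ_A/τ_B = γ_B/γ_A = 1.590/1.220 = 1.303, so τ_B/τ_A = 0.7672.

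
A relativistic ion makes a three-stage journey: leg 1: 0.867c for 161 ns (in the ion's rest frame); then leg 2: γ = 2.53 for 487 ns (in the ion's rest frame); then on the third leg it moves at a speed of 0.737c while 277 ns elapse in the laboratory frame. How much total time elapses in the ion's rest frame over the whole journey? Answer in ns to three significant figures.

Leg 1: 161 ns is already measured in the ion's rest frame.
Leg 2: 487 ns is already measured in the ion's rest frame.
Leg 3: γ = 1/√(1 − 0.737²) = 1/√0.4568 = 1.480; τ_3 = 277/1.480 = 187.2 ns.
Total: 161.0 + 487.0 + 187.2 ns.

τ = 835 ns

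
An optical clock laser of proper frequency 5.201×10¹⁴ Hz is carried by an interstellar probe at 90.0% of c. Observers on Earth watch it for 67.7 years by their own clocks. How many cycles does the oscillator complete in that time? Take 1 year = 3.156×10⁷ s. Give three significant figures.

N = 4.84×10²³

β = 0.900; γ = 1/√(1 − 0.900²) = 1/√0.1900 = 2.294
During 67.7 years of lab time, the oscillator's proper time advances by τ = Δt/γ = 67.7/2.294 = 29.51 years = 9.313×10⁸ s.
N = f × τ = 5.201×10¹⁴ × 9.313×10⁸ = 4.844×10²³.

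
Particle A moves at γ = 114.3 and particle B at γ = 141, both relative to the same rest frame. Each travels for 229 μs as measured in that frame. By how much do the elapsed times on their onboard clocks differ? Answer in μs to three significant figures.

|τ_A − τ_B| = 0.379 μs

A: γ = 114.3; τ_A = 229/114.3 = 2.003 μs.
B: γ = 141; τ_B = 229/141.0 = 1.624 μs.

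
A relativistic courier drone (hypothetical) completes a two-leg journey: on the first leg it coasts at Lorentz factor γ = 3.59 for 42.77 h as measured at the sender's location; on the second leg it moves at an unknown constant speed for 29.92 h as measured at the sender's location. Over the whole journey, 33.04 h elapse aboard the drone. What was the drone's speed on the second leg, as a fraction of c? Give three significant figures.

β = 0.708

Leg 1: γ = 3.59; τ_1 = 42.77/3.590 = 11.91 h.
Leg 2: speed unknown; τ_2 = 29.92/γ_2.
Total proper time: 11.91 + τ_2 = 33.04, so τ_2 = 33.04 − 11.91 = 21.13 h.
γ_2 = 29.92/21.13 = 1.416; β = √(1 − 1/γ²) = √0.5014.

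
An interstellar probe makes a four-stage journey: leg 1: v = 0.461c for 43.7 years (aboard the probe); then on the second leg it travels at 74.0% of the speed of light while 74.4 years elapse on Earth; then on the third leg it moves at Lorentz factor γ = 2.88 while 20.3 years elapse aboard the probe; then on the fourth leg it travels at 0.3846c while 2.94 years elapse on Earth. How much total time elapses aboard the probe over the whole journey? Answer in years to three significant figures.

τ = 117 years

Leg 1: 43.7 years is already measured aboard the probe.
Leg 2: β = 0.740; γ = 1/√(1 − 0.740²) = 1/√0.4524 = 1.487; τ_2 = 74.4/1.487 = 50.04 years.
Leg 3: 20.3 years is already measured aboard the probe.
Leg 4: γ = 1/√(1 − 0.3846²) = 1/√0.8521 = 1.083; τ_4 = 2.94/1.083 = 2.714 years.
Total: 43.70 + 50.04 + 20.30 + 2.714 years.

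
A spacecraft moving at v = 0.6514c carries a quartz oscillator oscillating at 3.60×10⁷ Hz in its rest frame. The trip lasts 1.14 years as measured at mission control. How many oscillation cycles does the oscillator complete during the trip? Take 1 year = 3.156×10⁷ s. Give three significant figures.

N = 9.83×10¹⁴

γ = 1/√(1 − 0.6514²) = 1/√0.5757 = 1.318
The oscillator's own cycle count is N = f × τ where τ is the proper time aboard the spacecraft. τ = Δt/γ = 1.14/1.318 = 0.8650 years = 2.730×10⁷ s.
N = 3.60×10⁷ × 2.730×10⁷ = 9.827×10¹⁴.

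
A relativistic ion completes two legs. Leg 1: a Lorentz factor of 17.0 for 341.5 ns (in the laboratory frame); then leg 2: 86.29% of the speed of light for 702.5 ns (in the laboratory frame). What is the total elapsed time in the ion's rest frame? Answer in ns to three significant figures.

Leg 1: γ = 17.0; τ_1 = 341.5/17.00 = 20.09 ns.
Leg 2: β = 0.8629; γ = 1/√(1 − 0.8629²) = 1/√0.2554 = 1.979; τ_2 = 702.5/1.979 = 355.0 ns.
Total: 20.09 + 355.0 ns.

τ = 375 ns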